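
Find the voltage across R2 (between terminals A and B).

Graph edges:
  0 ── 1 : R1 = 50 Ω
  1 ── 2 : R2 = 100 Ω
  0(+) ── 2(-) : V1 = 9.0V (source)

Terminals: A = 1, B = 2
R1 and R2 are in series across V1 (node 0 → node 1 → node 2), and the output A–B is taken across R2, so this is a voltage divider.
Series current: I = V1/(R1 + R2) = 9/(50 + 100) = 9/150 = 0.06 A
V_R2 = I × R2 = V1 × R2/(R1 + R2) = 9 × 100/150 = 6 V

Final answer: 6 V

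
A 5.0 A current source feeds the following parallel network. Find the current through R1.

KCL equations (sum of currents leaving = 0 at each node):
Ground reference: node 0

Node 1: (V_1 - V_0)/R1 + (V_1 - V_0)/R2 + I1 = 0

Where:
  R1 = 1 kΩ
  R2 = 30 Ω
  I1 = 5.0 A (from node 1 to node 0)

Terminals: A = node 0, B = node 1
All resistors sit directly between nodes 0 and 1, so they are in parallel and share one voltage V; the full source current 5 A splits among them.
1/R_par = 1/1000 + 1/30 = 0.03433 S  =>  R_par = 29.13 Ω
V = I × R_par = 5 × 29.13 = 145.6 V
I_R1 = V/R1 = 145.6/1000 = 0.1456 A

Final answer: 0.1456 A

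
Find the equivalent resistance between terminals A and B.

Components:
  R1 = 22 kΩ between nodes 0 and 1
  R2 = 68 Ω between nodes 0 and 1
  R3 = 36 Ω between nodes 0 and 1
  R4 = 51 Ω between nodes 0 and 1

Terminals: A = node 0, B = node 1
Reduce the network between node 0 (A) and node 1 (B) by series/parallel combination:
  Rp1 = R1 ‖ R2 ‖ R3 ‖ R4 (parallel, all between nodes 0 and 1) = 1/(1/22000 + 1/68 + 1/36 + 1/51) = 16.09 Ω
R_eq = 16.09 Ω

Final answer: 16.09 Ω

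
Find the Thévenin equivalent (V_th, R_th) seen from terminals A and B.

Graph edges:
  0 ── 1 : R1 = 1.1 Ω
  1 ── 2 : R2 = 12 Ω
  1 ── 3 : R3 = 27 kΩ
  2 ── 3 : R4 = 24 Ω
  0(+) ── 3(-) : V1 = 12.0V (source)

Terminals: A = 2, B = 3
Step 1 — V_th is the open-circuit voltage V_A - V_B (nothing connected across the terminals).
Nodal analysis, taking node 3 as the 0 V reference.
Source V1 fixes V_0 = 12 V.
KCL at each unknown node (sum of currents leaving = 0; resistances in Ω):
  Node 1: (V_1 - 12)/1.1 + (V_1 - V_2)/12 + (V_1 - 0)/27000 = 0
  Node 2: (V_2 - V_1)/12 + (V_2 - 0)/24 = 0
Collecting terms (coefficients in siemens):
  0.9925·V_1 - 0.08333·V_2 = 10.91
  0.125·V_2 - 0.08333·V_1 = 0
Determinant D = (0.9925)(0.125) - (-0.08333)(-0.08333) = 0.1171
V_1 = [(10.91)(0.125) - (-0.08333)(0)]/D = 11.64 V
V_2 = [(0.9925)(0) - (10.91)(-0.08333)]/D = 7.762 V
V_th = V_2 - V_3 = 7.762 - 0 = 7.762 V
Step 2 — R_th: zero the source — replace V1 by a short circuit (node 3 merges into node 0) — and find the resistance seen between A (node 2) and B (node 0).
Reduce the network between node 2 (A) and node 0 (B) by series/parallel combination:
  Rp1 = R1 ‖ R3 (parallel, both between nodes 0 and 1) = 1/(1/1.1 + 1/27000) = 1.1 Ω
  Rs1 = R2 + Rp1 (series, joined only at node 1) = 12 + 1.1 = 13.1 Ω
  Rp2 = R4 ‖ Rs1 (parallel, both between nodes 0 and 2) = 1/(1/24 + 1/13.1) = 8.474 Ω
R_th = 8.474 Ω

Final answer: V_th = 7.762 V, R_th = 8.474 Ω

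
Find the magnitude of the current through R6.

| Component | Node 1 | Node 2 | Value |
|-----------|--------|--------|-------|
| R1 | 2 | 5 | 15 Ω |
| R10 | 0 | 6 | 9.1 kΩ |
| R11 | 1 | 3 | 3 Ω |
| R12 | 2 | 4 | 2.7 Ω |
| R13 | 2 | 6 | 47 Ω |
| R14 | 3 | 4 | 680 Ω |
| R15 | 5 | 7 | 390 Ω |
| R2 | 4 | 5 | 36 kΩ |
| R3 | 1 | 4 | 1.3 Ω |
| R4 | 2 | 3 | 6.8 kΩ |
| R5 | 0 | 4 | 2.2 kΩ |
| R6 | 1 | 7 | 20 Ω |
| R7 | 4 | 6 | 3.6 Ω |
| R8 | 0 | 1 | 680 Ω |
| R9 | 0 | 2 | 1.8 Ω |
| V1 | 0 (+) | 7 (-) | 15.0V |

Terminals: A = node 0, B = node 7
Nodal analysis, taking node 7 as the 0 V reference.
Source V1 fixes V_0 = 15 V.
KCL at each unknown node (sum of currents leaving = 0; resistances in Ω):
  Node 1: (V_1 - V_4)/1.3 + (V_1 - 0)/20 + (V_1 - 15)/680 + (V_1 - V_3)/3 = 0
  Node 2: (V_2 - V_5)/15 + (V_2 - V_3)/6800 + (V_2 - 15)/1.8 + (V_2 - V_4)/2.7 + (V_2 - V_6)/47 = 0
  Node 3: (V_3 - V_2)/6800 + (V_3 - V_1)/3 + (V_3 - V_4)/680 = 0
  Node 4: (V_4 - V_5)/36000 + (V_4 - V_1)/1.3 + (V_4 - 15)/2200 + (V_4 - V_6)/3.6 + (V_4 - V_2)/2.7 + (V_4 - V_3)/680 = 0
  Node 5: (V_5 - V_2)/15 + (V_5 - V_4)/36000 + (V_5 - 0)/390 = 0
  Node 6: (V_6 - V_4)/3.6 + (V_6 - 15)/9100 + (V_6 - V_2)/47 = 0
Collecting terms (coefficients in siemens):
  1.154·V_1 - 0.3333·V_3 - 0.7692·V_4 = 0.02206
  1.014·V_2 - 0.0001471·V_3 - 0.3704·V_4 - 0.06667·V_5 - 0.02128·V_6 = 8.333
  0.335·V_3 - 0.3333·V_1 - 0.0001471·V_2 - 0.001471·V_4 = 0
  1.419·V_4 - 0.7692·V_1 - 0.3704·V_2 - 0.001471·V_3 - 0.00002778·V_5 - 0.2778·V_6 = 0.006818
  0.06926·V_5 - 0.06667·V_2 - 0.00002778·V_4 = 0
  0.2992·V_6 - 0.02128·V_2 - 0.2778·V_4 = 0.001648
Solving these 6 simultaneous equations (Gaussian elimination) gives:
  V_1 = 11.67 V, V_2 = 13.9 V, V_3 = 11.67 V, V_4 = 12.42 V
  V_5 = 13.38 V, V_6 = 12.53 V
I_R6 = (V_1 - V_7)/R6 = (11.67 - 0)/20 = 0.5835 A
|I_R6| = 0.5835 A

Final answer: |I_R6| = 0.5835 A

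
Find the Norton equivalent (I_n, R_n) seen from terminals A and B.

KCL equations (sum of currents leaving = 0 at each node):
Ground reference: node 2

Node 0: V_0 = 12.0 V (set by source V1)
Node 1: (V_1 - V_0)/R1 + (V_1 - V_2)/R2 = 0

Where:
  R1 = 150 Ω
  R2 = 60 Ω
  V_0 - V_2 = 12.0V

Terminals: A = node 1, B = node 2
Find the Thévenin equivalent first; then I_n = V_th/R_th and R_n = R_th.
Step 1 — V_th is the open-circuit voltage V_A - V_B (nothing connected across the terminals).
Nodal analysis, taking node 2 as the 0 V reference.
Source V1 fixes V_0 = 12 V.
KCL at each unknown node (sum of currents leaving = 0; resistances in Ω):
  Node 1: (V_1 - 12)/150 + (V_1 - 0)/60 = 0
Collecting terms: 0.02333 × V_1 = 0.08  =>  V_1 = 3.429 V
V_th = V_1 - V_2 = 3.429 - 0 = 3.429 V
Step 2 — R_th: zero the source — replace V1 by a short circuit (node 2 merges into node 0) — and find the resistance seen between A (node 1) and B (node 0).
Reduce the network between node 1 (A) and node 0 (B) by series/parallel combination:
  Rp1 = R1 ‖ R2 (parallel, both between nodes 0 and 1) = 1/(1/150 + 1/60) = 42.86 Ω
R_th = 42.86 Ω
I_n = V_th/R_th = 3.429/42.86 = 0.08 A, and R_n = R_th = 42.86 Ω

Final answer: I_n = 0.08 A, R_n = 42.86 Ω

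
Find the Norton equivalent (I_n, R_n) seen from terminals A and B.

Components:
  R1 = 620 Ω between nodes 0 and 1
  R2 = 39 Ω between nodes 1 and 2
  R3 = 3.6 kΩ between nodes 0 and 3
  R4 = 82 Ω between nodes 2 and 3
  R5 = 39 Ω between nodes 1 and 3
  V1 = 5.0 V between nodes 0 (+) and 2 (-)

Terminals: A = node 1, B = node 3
Find the Thévenin equivalent first; then I_n = V_th/R_th and R_n = R_th.
Step 1 — V_th is the open-circuit voltage V_A - V_B (nothing connected across the terminals).
Nodal analysis, taking node 2 as the 0 V reference.
Source V1 fixes V_0 = 5 V.
KCL at each unknown node (sum of currents leaving = 0; resistances in Ω):
  Node 1: (V_1 - 5)/620 + (V_1 - 0)/39 + (V_1 - V_3)/39 = 0
  Node 3: (V_3 - 5)/3600 + (V_3 - 0)/82 + (V_3 - V_1)/39 = 0
Collecting terms (coefficients in siemens):
  0.05289·V_1 - 0.02564·V_3 = 0.008065
  0.03811·V_3 - 0.02564·V_1 = 0.001389
Determinant D = (0.05289)(0.03811) - (-0.02564)(-0.02564) = 0.001359
V_1 = [(0.008065)(0.03811) - (-0.02564)(0.001389)]/D = 0.2525 V
V_3 = [(0.05289)(0.001389) - (0.008065)(-0.02564)]/D = 0.2063 V
V_th = V_1 - V_3 = 0.2525 - 0.2063 = 0.04618 V
Step 2 — R_th: zero the source — replace V1 by a short circuit (node 2 merges into node 0) — and find the resistance seen between A (node 1) and B (node 3).
Reduce the network between node 1 (A) and node 3 (B) by series/parallel combination:
  Rp1 = R1 ‖ R2 (parallel, both between nodes 0 and 1) = 1/(1/620 + 1/39) = 36.69 Ω
  Rp2 = R3 ‖ R4 (parallel, both between nodes 0 and 3) = 1/(1/3600 + 1/82) = 80.17 Ω
  Rs1 = Rp1 + Rp2 (series, joined only at node 0) = 36.69 + 80.17 = 116.9 Ω
  Rp3 = R5 ‖ Rs1 (parallel, both between nodes 1 and 3) = 1/(1/39 + 1/116.9) = 29.24 Ω
R_th = 29.24 Ω
I_n = V_th/R_th = 0.04618/29.24 = 0.001579 A, and R_n = R_th = 29.24 Ω

Final answer: I_n = 0.001579 A, R_n = 29.24 Ω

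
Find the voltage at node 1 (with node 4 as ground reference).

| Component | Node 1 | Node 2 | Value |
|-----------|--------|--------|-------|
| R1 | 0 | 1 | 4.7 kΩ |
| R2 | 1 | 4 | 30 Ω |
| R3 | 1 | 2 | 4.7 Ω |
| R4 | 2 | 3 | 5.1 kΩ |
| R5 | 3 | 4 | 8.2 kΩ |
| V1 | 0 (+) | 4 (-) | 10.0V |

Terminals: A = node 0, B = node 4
Nodal analysis, taking node 4 as the 0 V reference.
Source V1 fixes V_0 = 10 V.
KCL at each unknown node (sum of currents leaving = 0; resistances in Ω):
  Node 1: (V_1 - 10)/4700 + (V_1 - 0)/30 + (V_1 - V_2)/4.7 = 0
  Node 2: (V_2 - V_1)/4.7 + (V_2 - V_3)/5100 = 0
  Node 3: (V_3 - V_2)/5100 + (V_3 - 0)/8200 = 0
Collecting terms (coefficients in siemens):
  0.2463·V_1 - 0.2128·V_2 = 0.002128
  0.213·V_2 - 0.2128·V_1 - 0.0001961·V_3 = 0
  0.000318·V_3 - 0.0001961·V_2 = 0
Solving these 3 simultaneous equations (Gaussian elimination) gives:
  V_1 = 0.06328 V, V_2 = 0.06326 V, V_3 = 0.039 V
The requested potential is V_1 = 0.06328 V.

Final answer: V_1 = 0.06328 V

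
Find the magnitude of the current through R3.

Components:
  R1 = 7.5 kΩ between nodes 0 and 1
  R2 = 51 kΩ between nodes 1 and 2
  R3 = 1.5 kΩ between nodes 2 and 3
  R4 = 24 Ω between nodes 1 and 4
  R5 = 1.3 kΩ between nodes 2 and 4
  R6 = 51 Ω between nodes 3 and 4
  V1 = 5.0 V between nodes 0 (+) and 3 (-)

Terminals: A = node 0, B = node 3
Nodal analysis, taking node 3 as the 0 V reference.
Source V1 fixes V_0 = 5 V.
KCL at each unknown node (sum of currents leaving = 0; resistances in Ω):
  Node 1: (V_1 - 5)/7500 + (V_1 - V_2)/51000 + (V_1 - V_4)/24 = 0
  Node 2: (V_2 - V_1)/51000 + (V_2 - 0)/1500 + (V_2 - V_4)/1300 = 0
  Node 4: (V_4 - V_1)/24 + (V_4 - V_2)/1300 + (V_4 - 0)/51 = 0
Collecting terms (coefficients in siemens):
  0.04182·V_1 - 0.00001961·V_2 - 0.04167·V_4 = 0.0006667
  0.001456·V_2 - 0.00001961·V_1 - 0.0007692·V_4 = 0
  0.06204·V_4 - 0.04167·V_1 - 0.0007692·V_2 = 0
Solving these 3 simultaneous equations (Gaussian elimination) gives:
  V_1 = 0.04888 V, V_2 = 0.01813 V, V_4 = 0.03305 V
I_R3 = (V_2 - V_3)/R3 = (0.01813 - 0)/1500 = 0.00001208 A
|I_R3| = 0.00001208 A

Final answer: |I_R3| = 1.208e-05 A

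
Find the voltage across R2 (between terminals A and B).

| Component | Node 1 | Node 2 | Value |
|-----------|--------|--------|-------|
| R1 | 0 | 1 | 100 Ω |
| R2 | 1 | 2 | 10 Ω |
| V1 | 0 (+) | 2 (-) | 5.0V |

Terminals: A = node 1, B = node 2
R1 and R2 are in series across V1 (node 0 → node 1 → node 2), and the output A–B is taken across R2, so this is a voltage divider.
Series current: I = V1/(R1 + R2) = 5/(100 + 10) = 5/110 = 0.04545 A
V_R2 = I × R2 = V1 × R2/(R1 + R2) = 5 × 10/110 = 0.4545 V

Final answer: 0.4545 V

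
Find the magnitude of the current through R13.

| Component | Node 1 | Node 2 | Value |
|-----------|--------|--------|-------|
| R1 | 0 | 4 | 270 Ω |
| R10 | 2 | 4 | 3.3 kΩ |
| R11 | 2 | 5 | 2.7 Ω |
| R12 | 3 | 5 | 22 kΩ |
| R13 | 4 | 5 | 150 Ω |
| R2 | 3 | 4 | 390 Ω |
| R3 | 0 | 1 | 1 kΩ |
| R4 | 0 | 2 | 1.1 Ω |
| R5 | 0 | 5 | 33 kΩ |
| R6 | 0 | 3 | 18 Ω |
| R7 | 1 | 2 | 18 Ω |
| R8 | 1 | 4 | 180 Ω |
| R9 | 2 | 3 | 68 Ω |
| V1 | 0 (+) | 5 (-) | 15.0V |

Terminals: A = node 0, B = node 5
Nodal analysis, taking node 5 as the 0 V reference.
Source V1 fixes V_0 = 15 V.
KCL at each unknown node (sum of currents leaving = 0; resistances in Ω):
  Node 1: (V_1 - 15)/1000 + (V_1 - V_2)/18 + (V_1 - V_4)/180 = 0
  Node 2: (V_2 - 15)/1.1 + (V_2 - V_1)/18 + (V_2 - V_3)/68 + (V_2 - V_4)/3300 + (V_2 - 0)/2.7 = 0
  Node 3: (V_3 - V_4)/390 + (V_3 - 15)/18 + (V_3 - V_2)/68 + (V_3 - 0)/22000 = 0
  Node 4: (V_4 - 15)/270 + (V_4 - V_3)/390 + (V_4 - V_1)/180 + (V_4 - V_2)/3300 + (V_4 - 0)/150 = 0
Collecting terms (coefficients in siemens):
  0.06211·V_1 - 0.05556·V_2 - 0.005556·V_4 = 0.015
  1.35·V_2 - 0.05556·V_1 - 0.01471·V_3 - 0.000303·V_4 = 13.64
  0.07287·V_3 - 0.01471·V_2 - 0.002564·V_4 = 0.8333
  0.01879·V_4 - 0.005556·V_1 - 0.000303·V_2 - 0.002564·V_3 = 0.05556
Solving these 4 simultaneous equations (Gaussian elimination) gives:
  V_1 = 10.53 V, V_2 = 10.69 V, V_3 = 13.88 V, V_4 = 8.134 V
I_R13 = (V_4 - V_5)/R13 = (8.134 - 0)/150 = 0.05423 A
|I_R13| = 0.05423 A

Final answer: |I_R13| = 0.05423 A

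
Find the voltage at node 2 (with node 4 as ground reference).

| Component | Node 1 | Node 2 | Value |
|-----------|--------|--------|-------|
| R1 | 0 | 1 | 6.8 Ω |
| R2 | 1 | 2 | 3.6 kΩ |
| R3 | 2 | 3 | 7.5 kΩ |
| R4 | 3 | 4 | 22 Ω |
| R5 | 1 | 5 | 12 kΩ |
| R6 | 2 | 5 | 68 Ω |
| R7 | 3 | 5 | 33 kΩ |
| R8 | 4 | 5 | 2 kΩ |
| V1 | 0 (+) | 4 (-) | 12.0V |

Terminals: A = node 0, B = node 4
Nodal analysis, taking node 4 as the 0 V reference.
Source V1 fixes V_0 = 12 V.
KCL at each unknown node (sum of currents leaving = 0; resistances in Ω):
  Node 1: (V_1 - 12)/6.8 + (V_1 - V_2)/3600 + (V_1 - V_5)/12000 = 0
  Node 2: (V_2 - V_1)/3600 + (V_2 - V_3)/7500 + (V_2 - V_5)/68 = 0
  Node 3: (V_3 - V_2)/7500 + (V_3 - 0)/22 + (V_3 - V_5)/33000 = 0
  Node 5: (V_5 - V_1)/12000 + (V_5 - V_2)/68 + (V_5 - V_3)/33000 + (V_5 - 0)/2000 = 0
Collecting terms (coefficients in siemens):
  0.1474·V_1 - 0.0002778·V_2 - 0.00008333·V_5 = 1.765
  0.01512·V_2 - 0.0002778·V_1 - 0.0001333·V_3 - 0.01471·V_5 = 0
  0.04562·V_3 - 0.0001333·V_2 - 0.0000303·V_5 = 0
  0.01532·V_5 - 0.00008333·V_1 - 0.01471·V_2 - 0.0000303·V_3 = 0
Solving these 4 simultaneous equations (Gaussian elimination) gives:
  V_1 = 11.98 V, V_2 = 4.288 V, V_3 = 0.01531 V, V_5 = 4.182 V
The requested potential is V_2 = 4.288 V.

Final answer: V_2 = 4.288 V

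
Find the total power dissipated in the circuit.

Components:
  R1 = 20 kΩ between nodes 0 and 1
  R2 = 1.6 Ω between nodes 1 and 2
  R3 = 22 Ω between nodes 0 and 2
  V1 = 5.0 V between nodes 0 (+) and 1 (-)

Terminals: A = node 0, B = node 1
Nodal analysis, taking node 1 as the 0 V reference.
Source V1 fixes V_0 = 5 V.
KCL at each unknown node (sum of currents leaving = 0; resistances in Ω):
  Node 2: (V_2 - 0)/1.6 + (V_2 - 5)/22 = 0
Collecting terms: 0.6705 × V_2 = 0.2273  =>  V_2 = 0.339 V
Power in each resistor, P = (ΔV)²/R:
  P_R1 = (5 - 0)²/20000 = 0.00125 W
  P_R2 = (0 - 0.339)²/1.6 = 0.07182 W
  P_R3 = (5 - 0.339)²/22 = 0.9875 W
P_total = P_R1 + P_R2 + P_R3 = 1.061 W

Final answer: 1.061 W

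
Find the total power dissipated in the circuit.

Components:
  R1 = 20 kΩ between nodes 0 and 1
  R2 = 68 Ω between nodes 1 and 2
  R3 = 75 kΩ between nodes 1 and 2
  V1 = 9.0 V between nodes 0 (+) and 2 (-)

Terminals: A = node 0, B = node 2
Nodal analysis, taking node 2 as the 0 V reference.
Source V1 fixes V_0 = 9 V.
KCL at each unknown node (sum of currents leaving = 0; resistances in Ω):
  Node 1: (V_1 - 9)/20000 + (V_1 - 0)/68 + (V_1 - 0)/75000 = 0
Collecting terms: 0.01477 × V_1 = 0.00045  =>  V_1 = 0.03047 V
Power in each resistor, P = (ΔV)²/R:
  P_R1 = (9 - 0.03047)²/20000 = 0.004023 W
  P_R2 = (0.03047 - 0)²/68 = 0.00001365 W
  P_R3 = (0.03047 - 0)²/75000 = 0.00000001238 W
P_total = P_R1 + P_R2 + P_R3 = 0.004036 W

Final answer: 0.004036 W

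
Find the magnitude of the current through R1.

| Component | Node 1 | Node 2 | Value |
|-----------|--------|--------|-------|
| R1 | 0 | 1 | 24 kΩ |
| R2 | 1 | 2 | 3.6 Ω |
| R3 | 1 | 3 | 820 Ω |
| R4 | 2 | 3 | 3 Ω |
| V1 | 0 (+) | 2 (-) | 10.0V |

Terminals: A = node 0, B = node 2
Nodal analysis, taking node 2 as the 0 V reference.
Source V1 fixes V_0 = 10 V.
KCL at each unknown node (sum of currents leaving = 0; resistances in Ω):
  Node 1: (V_1 - 10)/24000 + (V_1 - 0)/3.6 + (V_1 - V_3)/820 = 0
  Node 3: (V_3 - V_1)/820 + (V_3 - 0)/3 = 0
Collecting terms (coefficients in siemens):
  0.279·V_1 - 0.00122·V_3 = 0.0004167
  0.3346·V_3 - 0.00122·V_1 = 0
Determinant D = (0.279)(0.3346) - (-0.00122)(-0.00122) = 0.09335
V_1 = [(0.0004167)(0.3346) - (-0.00122)(0)]/D = 0.001493 V
V_3 = [(0.279)(0) - (0.0004167)(-0.00122)]/D = 0.000005443 V
I_R1 = (V_0 - V_1)/R1 = (10 - 0.001493)/24000 = 0.0004166 A
|I_R1| = 0.0004166 A

Final answer: |I_R1| = 0.0004166 A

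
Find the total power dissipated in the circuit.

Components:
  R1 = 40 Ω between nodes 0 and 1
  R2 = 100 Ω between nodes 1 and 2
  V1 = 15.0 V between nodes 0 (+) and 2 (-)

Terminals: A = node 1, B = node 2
Nodal analysis, taking node 2 as the 0 V reference.
Source V1 fixes V_0 = 15 V.
KCL at each unknown node (sum of currents leaving = 0; resistances in Ω):
  Node 1: (V_1 - 15)/40 + (V_1 - 0)/100 = 0
Collecting terms: 0.035 × V_1 = 0.375  =>  V_1 = 10.71 V
Power in each resistor, P = (ΔV)²/R:
  P_R1 = (15 - 10.71)²/40 = 0.4592 W
  P_R2 = (10.71 - 0)²/100 = 1.148 W
P_total = P_R1 + P_R2 = 1.607 W

Final answer: 1.607 W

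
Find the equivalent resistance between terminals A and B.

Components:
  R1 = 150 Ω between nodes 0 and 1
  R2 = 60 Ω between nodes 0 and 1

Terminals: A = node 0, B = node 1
Reduce the network between node 0 (A) and node 1 (B) by series/parallel combination:
  Rp1 = R1 ‖ R2 (parallel, both between nodes 0 and 1) = 1/(1/150 + 1/60) = 42.86 Ω
R_eq = 42.86 Ω

Final answer: 42.86 Ω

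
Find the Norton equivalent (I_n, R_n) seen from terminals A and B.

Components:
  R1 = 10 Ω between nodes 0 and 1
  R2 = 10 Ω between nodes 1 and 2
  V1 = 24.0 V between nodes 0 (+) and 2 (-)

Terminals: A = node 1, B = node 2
Find the Thévenin equivalent first; then I_n = V_th/R_th and R_n = R_th.
Step 1 — V_th is the open-circuit voltage V_A - V_B (nothing connected across the terminals).
Nodal analysis, taking node 2 as the 0 V reference.
Source V1 fixes V_0 = 24 V.
KCL at each unknown node (sum of currents leaving = 0; resistances in Ω):
  Node 1: (V_1 - 24)/10 + (V_1 - 0)/10 = 0
Collecting terms: 0.2 × V_1 = 2.4  =>  V_1 = 12 V
V_th = V_1 - V_2 = 12 - 0 = 12 V
Step 2 — R_th: zero the source — replace V1 by a short circuit (node 2 merges into node 0) — and find the resistance seen between A (node 1) and B (node 0).
Reduce the network between node 1 (A) and node 0 (B) by series/parallel combination:
  Rp1 = R1 ‖ R2 (parallel, both between nodes 0 and 1) = 1/(1/10 + 1/10) = 5 Ω
R_th = 5 Ω
I_n = V_th/R_th = 12/5 = 2.4 A, and R_n = R_th = 5 Ω

Final answer: I_n = 2.4 A, R_n = 5 Ω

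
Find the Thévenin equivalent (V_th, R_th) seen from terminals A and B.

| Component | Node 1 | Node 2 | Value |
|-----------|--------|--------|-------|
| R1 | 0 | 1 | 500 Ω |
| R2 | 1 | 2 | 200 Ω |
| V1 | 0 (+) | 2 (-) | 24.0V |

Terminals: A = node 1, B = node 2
Step 1 — V_th is the open-circuit voltage V_A - V_B (nothing connected across the terminals).
Nodal analysis, taking node 2 as the 0 V reference.
Source V1 fixes V_0 = 24 V.
KCL at each unknown node (sum of currents leaving = 0; resistances in Ω):
  Node 1: (V_1 - 24)/500 + (V_1 - 0)/200 = 0
Collecting terms: 0.007 × V_1 = 0.048  =>  V_1 = 6.857 V
V_th = V_1 - V_2 = 6.857 - 0 = 6.857 V
Step 2 — R_th: zero the source — replace V1 by a short circuit (node 2 merges into node 0) — and find the resistance seen between A (node 1) and B (node 0).
Reduce the network between node 1 (A) and node 0 (B) by series/parallel combination:
  Rp1 = R1 ‖ R2 (parallel, both between nodes 0 and 1) = 1/(1/500 + 1/200) = 142.9 Ω
R_th = 142.9 Ω

Final answer: V_th = 6.857 V, R_th = 142.9 Ω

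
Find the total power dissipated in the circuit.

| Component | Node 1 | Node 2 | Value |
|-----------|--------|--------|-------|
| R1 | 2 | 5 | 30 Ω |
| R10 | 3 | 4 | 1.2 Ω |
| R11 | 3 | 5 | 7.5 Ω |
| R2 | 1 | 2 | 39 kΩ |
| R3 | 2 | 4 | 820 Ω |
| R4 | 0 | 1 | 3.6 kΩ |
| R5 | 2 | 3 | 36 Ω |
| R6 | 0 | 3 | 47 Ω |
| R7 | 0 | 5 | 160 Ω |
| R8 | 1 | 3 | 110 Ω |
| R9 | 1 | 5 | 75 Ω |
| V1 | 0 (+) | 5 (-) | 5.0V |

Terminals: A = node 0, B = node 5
Nodal analysis, taking node 5 as the 0 V reference.
Source V1 fixes V_0 = 5 V.
KCL at each unknown node (sum of currents leaving = 0; resistances in Ω):
  Node 1: (V_1 - V_2)/39000 + (V_1 - 5)/3600 + (V_1 - V_3)/110 + (V_1 - 0)/75 = 0
  Node 2: (V_2 - 0)/30 + (V_2 - V_1)/39000 + (V_2 - V_4)/820 + (V_2 - V_3)/36 = 0
  Node 3: (V_3 - V_2)/36 + (V_3 - 5)/47 + (V_3 - V_1)/110 + (V_3 - V_4)/1.2 + (V_3 - 0)/7.5 = 0
  Node 4: (V_4 - V_2)/820 + (V_4 - V_3)/1.2 = 0
Collecting terms (coefficients in siemens):
  0.02273·V_1 - 0.00002564·V_2 - 0.009091·V_3 = 0.001389
  0.06236·V_2 - 0.00002564·V_1 - 0.02778·V_3 - 0.00122·V_4 = 0
  1.025·V_3 - 0.009091·V_1 - 0.02778·V_2 - 0.8333·V_4 = 0.1064
  0.8346·V_4 - 0.00122·V_2 - 0.8333·V_3 = 0
Solving these 4 simultaneous equations (Gaussian elimination) gives:
  V_1 = 0.3051 V, V_2 = 0.2834 V, V_3 = 0.6091 V, V_4 = 0.6086 V
Power in each resistor, P = (ΔV)²/R:
  P_R1 = (0.2834 - 0)²/30 = 0.002677 W
  P_R2 = (0.3051 - 0.2834)²/39000 = 0.00000001208 W
  P_R3 = (0.2834 - 0.6086)²/820 = 0.000129 W
  P_R4 = (5 - 0.3051)²/3600 = 0.006123 W
  P_R5 = (0.2834 - 0.6091)²/36 = 0.002947 W
  P_R6 = (5 - 0.6091)²/47 = 0.4102 W
  P_R7 = (5 - 0)²/160 = 0.1562 W
  P_R8 = (0.3051 - 0.6091)²/110 = 0.0008404 W
  P_R9 = (0.3051 - 0)²/75 = 0.001241 W
  P_R10 = (0.6091 - 0.6086)²/1.2 = 0.0000001888 W
  P_R11 = (0.6091 - 0)²/7.5 = 0.04947 W
P_total = P_R1 + P_R2 + P_R3 + P_R4 + P_R5 + P_R6 + P_R7 + P_R8 + P_R9 + P_R10 + P_R11 = 0.6299 W

Final answer: 0.6299 W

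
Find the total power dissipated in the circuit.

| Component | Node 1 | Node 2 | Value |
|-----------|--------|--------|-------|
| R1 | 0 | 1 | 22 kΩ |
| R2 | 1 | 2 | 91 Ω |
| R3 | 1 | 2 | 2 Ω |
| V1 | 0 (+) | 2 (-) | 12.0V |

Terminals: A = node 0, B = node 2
Nodal analysis, taking node 2 as the 0 V reference.
Source V1 fixes V_0 = 12 V.
KCL at each unknown node (sum of currents leaving = 0; resistances in Ω):
  Node 1: (V_1 - 12)/22000 + (V_1 - 0)/91 + (V_1 - 0)/2 = 0
Collecting terms: 0.511 × V_1 = 0.0005455  =>  V_1 = 0.001067 V
Power in each resistor, P = (ΔV)²/R:
  P_R1 = (12 - 0.001067)²/22000 = 0.006544 W
  P_R2 = (0.001067 - 0)²/91 = 0.00000001252 W
  P_R3 = (0.001067 - 0)²/2 = 0.0000005696 W
P_total = P_R1 + P_R2 + P_R3 = 0.006545 W

Final answer: 0.006545 W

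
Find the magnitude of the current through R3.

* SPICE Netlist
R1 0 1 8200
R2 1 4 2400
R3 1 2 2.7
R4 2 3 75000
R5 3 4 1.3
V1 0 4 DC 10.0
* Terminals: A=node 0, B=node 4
Nodal analysis, taking node 4 as the 0 V reference.
Source V1 fixes V_0 = 10 V.
KCL at each unknown node (sum of currents leaving = 0; resistances in Ω):
  Node 1: (V_1 - 10)/8200 + (V_1 - 0)/2400 + (V_1 - V_2)/2.7 = 0
  Node 2: (V_2 - V_1)/2.7 + (V_2 - V_3)/75000 = 0
  Node 3: (V_3 - V_2)/75000 + (V_3 - 0)/1.3 = 0
Collecting terms (coefficients in siemens):
  0.3709·V_1 - 0.3704·V_2 = 0.00122
  0.3704·V_2 - 0.3704·V_1 - 0.00001333·V_3 = 0
  0.7692·V_3 - 0.00001333·V_2 = 0
Solving these 3 simultaneous equations (Gaussian elimination) gives:
  V_1 = 2.209 V, V_2 = 2.209 V, V_3 = 0.0000383 V
I_R3 = (V_1 - V_2)/R3 = (2.209 - 2.209)/2.7 = 0.00002946 A
|I_R3| = 0.00002946 A

Final answer: |I_R3| = 2.946e-05 A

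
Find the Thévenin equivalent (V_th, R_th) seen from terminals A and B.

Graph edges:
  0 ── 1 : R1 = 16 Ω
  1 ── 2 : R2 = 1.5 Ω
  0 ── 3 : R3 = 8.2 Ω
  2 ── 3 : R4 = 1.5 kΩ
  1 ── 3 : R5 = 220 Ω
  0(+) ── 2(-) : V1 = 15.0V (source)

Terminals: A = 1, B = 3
Step 1 — V_th is the open-circuit voltage V_A - V_B (nothing connected across the terminals).
Nodal analysis, taking node 2 as the 0 V reference.
Source V1 fixes V_0 = 15 V.
KCL at each unknown node (sum of currents leaving = 0; resistances in Ω):
  Node 1: (V_1 - 15)/16 + (V_1 - 0)/1.5 + (V_1 - V_3)/220 = 0
  Node 3: (V_3 - 15)/8.2 + (V_3 - 0)/1500 + (V_3 - V_1)/220 = 0
Collecting terms (coefficients in siemens):
  0.7337·V_1 - 0.004545·V_3 = 0.9375
  0.1272·V_3 - 0.004545·V_1 = 1.829
Determinant D = (0.7337)(0.1272) - (-0.004545)(-0.004545) = 0.09328
V_1 = [(0.9375)(0.1272) - (-0.004545)(1.829)]/D = 1.367 V
V_3 = [(0.7337)(1.829) - (0.9375)(-0.004545)]/D = 14.43 V
V_th = V_1 - V_3 = 1.367 - 14.43 = -13.07 V
Step 2 — R_th: zero the source — replace V1 by a short circuit (node 2 merges into node 0) — and find the resistance seen between A (node 1) and B (node 3).
Reduce the network between node 1 (A) and node 3 (B) by series/parallel combination:
  Rp1 = R1 ‖ R2 (parallel, both between nodes 0 and 1) = 1/(1/16 + 1/1.5) = 1.371 Ω
  Rp2 = R3 ‖ R4 (parallel, both between nodes 0 and 3) = 1/(1/8.2 + 1/1500) = 8.155 Ω
  Rs1 = Rp1 + Rp2 (series, joined only at node 0) = 1.371 + 8.155 = 9.527 Ω
  Rp3 = R5 ‖ Rs1 (parallel, both between nodes 1 and 3) = 1/(1/220 + 1/9.527) = 9.131 Ω
R_th = 9.131 Ω

Final answer: V_th = -13.07 V, R_th = 9.131 Ω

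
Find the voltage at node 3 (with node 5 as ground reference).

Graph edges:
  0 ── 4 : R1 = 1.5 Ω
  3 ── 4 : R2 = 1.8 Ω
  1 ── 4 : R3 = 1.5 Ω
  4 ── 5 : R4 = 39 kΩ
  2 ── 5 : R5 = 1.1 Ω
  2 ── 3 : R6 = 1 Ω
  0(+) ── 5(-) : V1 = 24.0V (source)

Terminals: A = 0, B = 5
Nodal analysis, taking node 5 as the 0 V reference.
Source V1 fixes V_0 = 24 V.
KCL at each unknown node (sum of currents leaving = 0; resistances in Ω):
  Node 1: (V_1 - V_4)/1.5 = 0
  Node 2: (V_2 - 0)/1.1 + (V_2 - V_3)/1 = 0
  Node 3: (V_3 - V_4)/1.8 + (V_3 - V_2)/1 = 0
  Node 4: (V_4 - 24)/1.5 + (V_4 - V_3)/1.8 + (V_4 - V_1)/1.5 + (V_4 - 0)/39000 = 0
Collecting terms (coefficients in siemens):
  0.6667·V_1 - 0.6667·V_4 = 0
  1.909·V_2 - 1·V_3 = 0
  1.556·V_3 - 1·V_2 - 0.5556·V_4 = 0
  1.889·V_4 - 0.6667·V_1 - 0.5556·V_3 = 16
Solving these 4 simultaneous equations (Gaussian elimination) gives:
  V_1 = 17.33 V, V_2 = 4.889 V, V_3 = 9.333 V, V_4 = 17.33 V
The requested potential is V_3 = 9.333 V.

Final answer: V_3 = 9.333 V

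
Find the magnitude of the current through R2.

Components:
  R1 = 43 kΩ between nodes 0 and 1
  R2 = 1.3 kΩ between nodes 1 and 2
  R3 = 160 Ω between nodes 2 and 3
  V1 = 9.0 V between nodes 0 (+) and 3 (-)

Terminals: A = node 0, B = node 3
Nodal analysis, taking node 3 as the 0 V reference.
Source V1 fixes V_0 = 9 V.
KCL at each unknown node (sum of currents leaving = 0; resistances in Ω):
  Node 1: (V_1 - 9)/43000 + (V_1 - V_2)/1300 = 0
  Node 2: (V_2 - V_1)/1300 + (V_2 - 0)/160 = 0
Collecting terms (coefficients in siemens):
  0.0007925·V_1 - 0.0007692·V_2 = 0.0002093
  0.007019·V_2 - 0.0007692·V_1 = 0
Determinant D = (0.0007925)(0.007019) - (-0.0007692)(-0.0007692) = 0.000004971
V_1 = [(0.0002093)(0.007019) - (-0.0007692)(0)]/D = 0.2955 V
V_2 = [(0.0007925)(0) - (0.0002093)(-0.0007692)]/D = 0.03239 V
I_R2 = (V_1 - V_2)/R2 = (0.2955 - 0.03239)/1300 = 0.0002024 A
|I_R2| = 0.0002024 A

Final answer: |I_R2| = 0.0002024 A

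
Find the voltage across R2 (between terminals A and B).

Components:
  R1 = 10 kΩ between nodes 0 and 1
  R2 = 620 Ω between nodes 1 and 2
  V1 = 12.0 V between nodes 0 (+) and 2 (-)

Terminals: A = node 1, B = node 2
R1 and R2 are in series across V1 (node 0 → node 1 → node 2), and the output A–B is taken across R2, so this is a voltage divider.
Series current: I = V1/(R1 + R2) = 12/(10000 + 620) = 12/10620 = 0.00113 A
V_R2 = I × R2 = V1 × R2/(R1 + R2) = 12 × 620/10620 = 0.7006 V

Final answer: 0.7006 V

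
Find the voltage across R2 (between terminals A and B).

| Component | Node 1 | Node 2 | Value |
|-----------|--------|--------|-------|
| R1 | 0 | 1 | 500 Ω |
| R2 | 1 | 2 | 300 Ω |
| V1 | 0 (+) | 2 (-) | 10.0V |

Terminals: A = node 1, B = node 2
R1 and R2 are in series across V1 (node 0 → node 1 → node 2), and the output A–B is taken across R2, so this is a voltage divider.
Series current: I = V1/(R1 + R2) = 10/(500 + 300) = 10/800 = 0.0125 A
V_R2 = I × R2 = V1 × R2/(R1 + R2) = 10 × 300/800 = 3.75 V

Final answer: 3.75 V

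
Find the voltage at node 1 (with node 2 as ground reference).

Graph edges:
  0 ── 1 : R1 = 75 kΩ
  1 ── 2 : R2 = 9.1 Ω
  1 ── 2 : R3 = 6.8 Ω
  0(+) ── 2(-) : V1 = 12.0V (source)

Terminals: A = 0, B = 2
Nodal analysis, taking node 2 as the 0 V reference.
Source V1 fixes V_0 = 12 V.
KCL at each unknown node (sum of currents leaving = 0; resistances in Ω):
  Node 1: (V_1 - 12)/75000 + (V_1 - 0)/9.1 + (V_1 - 0)/6.8 = 0
Collecting terms: 0.257 × V_1 = 0.00016  =>  V_1 = 0.0006227 V
The requested potential is V_1 = 0.0006227 V.

Final answer: V_1 = 0.0006227 V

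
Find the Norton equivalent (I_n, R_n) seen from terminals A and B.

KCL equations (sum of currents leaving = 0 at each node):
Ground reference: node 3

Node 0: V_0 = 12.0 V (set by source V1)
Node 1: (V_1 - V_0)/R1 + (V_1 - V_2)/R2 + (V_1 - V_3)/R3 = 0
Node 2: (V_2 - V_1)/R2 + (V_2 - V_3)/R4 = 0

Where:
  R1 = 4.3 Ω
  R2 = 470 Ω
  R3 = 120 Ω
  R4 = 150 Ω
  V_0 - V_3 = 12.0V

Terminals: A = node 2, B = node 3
Find the Thévenin equivalent first; then I_n = V_th/R_th and R_n = R_th.
Step 1 — V_th is the open-circuit voltage V_A - V_B (nothing connected across the terminals).
Nodal analysis, taking node 3 as the 0 V reference.
Source V1 fixes V_0 = 12 V.
KCL at each unknown node (sum of currents leaving = 0; resistances in Ω):
  Node 1: (V_1 - 12)/4.3 + (V_1 - V_2)/470 + (V_1 - 0)/120 = 0
  Node 2: (V_2 - V_1)/470 + (V_2 - 0)/150 = 0
Collecting terms (coefficients in siemens):
  0.243·V_1 - 0.002128·V_2 = 2.791
  0.008794·V_2 - 0.002128·V_1 = 0
Determinant D = (0.243)(0.008794) - (-0.002128)(-0.002128) = 0.002133
V_1 = [(2.791)(0.008794) - (-0.002128)(0)]/D = 11.51 V
V_2 = [(0.243)(0) - (2.791)(-0.002128)]/D = 2.784 V
V_th = V_2 - V_3 = 2.784 - 0 = 2.784 V
Step 2 — R_th: zero the source — replace V1 by a short circuit (node 3 merges into node 0) — and find the resistance seen between A (node 2) and B (node 0).
Reduce the network between node 2 (A) and node 0 (B) by series/parallel combination:
  Rp1 = R1 ‖ R3 (parallel, both between nodes 0 and 1) = 1/(1/4.3 + 1/120) = 4.151 Ω
  Rs1 = R2 + Rp1 (series, joined only at node 1) = 470 + 4.151 = 474.2 Ω
  Rp2 = R4 ‖ Rs1 (parallel, both between nodes 0 and 2) = 1/(1/150 + 1/474.2) = 114 Ω
R_th = 114 Ω
I_n = V_th/R_th = 2.784/114 = 0.02443 A, and R_n = R_th = 114 Ω

Final answer: I_n = 0.02443 A, R_n = 114 Ω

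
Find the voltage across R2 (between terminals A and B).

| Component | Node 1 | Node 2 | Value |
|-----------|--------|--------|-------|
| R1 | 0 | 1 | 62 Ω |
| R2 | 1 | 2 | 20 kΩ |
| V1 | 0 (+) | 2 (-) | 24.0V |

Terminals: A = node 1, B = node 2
R1 and R2 are in series across V1 (node 0 → node 1 → node 2), and the output A–B is taken across R2, so this is a voltage divider.
Series current: I = V1/(R1 + R2) = 24/(62 + 20000) = 24/20060 = 0.001196 A
V_R2 = I × R2 = V1 × R2/(R1 + R2) = 24 × 20000/20060 = 23.93 V

Final answer: 23.93 V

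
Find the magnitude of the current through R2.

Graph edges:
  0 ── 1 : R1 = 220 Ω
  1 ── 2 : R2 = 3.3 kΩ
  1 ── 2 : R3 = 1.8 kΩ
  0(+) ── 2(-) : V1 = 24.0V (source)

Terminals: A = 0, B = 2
Nodal analysis, taking node 2 as the 0 V reference.
Source V1 fixes V_0 = 24 V.
KCL at each unknown node (sum of currents leaving = 0; resistances in Ω):
  Node 1: (V_1 - 24)/220 + (V_1 - 0)/3300 + (V_1 - 0)/1800 = 0
Collecting terms: 0.005404 × V_1 = 0.1091  =>  V_1 = 20.19 V
I_R2 = (V_1 - V_2)/R2 = (20.19 - 0)/3300 = 0.006117 A
|I_R2| = 0.006117 A

Final answer: |I_R2| = 0.006117 A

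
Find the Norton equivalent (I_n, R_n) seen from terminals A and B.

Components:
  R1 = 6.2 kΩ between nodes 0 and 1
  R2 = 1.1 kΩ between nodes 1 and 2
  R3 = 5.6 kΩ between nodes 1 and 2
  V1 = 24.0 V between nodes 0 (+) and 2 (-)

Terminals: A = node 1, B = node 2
Find the Thévenin equivalent first; then I_n = V_th/R_th and R_n = R_th.
Step 1 — V_th is the open-circuit voltage V_A - V_B (nothing connected across the terminals).
Nodal analysis, taking node 2 as the 0 V reference.
Source V1 fixes V_0 = 24 V.
KCL at each unknown node (sum of currents leaving = 0; resistances in Ω):
  Node 1: (V_1 - 24)/6200 + (V_1 - 0)/1100 + (V_1 - 0)/5600 = 0
Collecting terms: 0.001249 × V_1 = 0.003871  =>  V_1 = 3.099 V
V_th = V_1 - V_2 = 3.099 - 0 = 3.099 V
Step 2 — R_th: zero the source — replace V1 by a short circuit (node 2 merges into node 0) — and find the resistance seen between A (node 1) and B (node 0).
Reduce the network between node 1 (A) and node 0 (B) by series/parallel combination:
  Rp1 = R1 ‖ R2 ‖ R3 (parallel, all between nodes 0 and 1) = 1/(1/6200 + 1/1100 + 1/5600) = 800.7 Ω
R_th = 800.7 Ω
I_n = V_th/R_th = 3.099/800.7 = 0.003871 A, and R_n = R_th = 800.7 Ω

Final answer: I_n = 0.003871 A, R_n = 800.7 Ω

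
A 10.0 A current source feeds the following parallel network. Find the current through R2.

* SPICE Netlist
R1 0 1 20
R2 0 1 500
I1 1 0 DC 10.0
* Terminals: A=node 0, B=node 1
All resistors sit directly between nodes 0 and 1, so they are in parallel and share one voltage V; the full source current 10 A splits among them.
1/R_par = 1/20 + 1/500 = 0.052 S  =>  R_par = 19.23 Ω
V = I × R_par = 10 × 19.23 = 192.3 V
I_R2 = V/R2 = 192.3/500 = 0.3846 A

Final answer: 0.3846 A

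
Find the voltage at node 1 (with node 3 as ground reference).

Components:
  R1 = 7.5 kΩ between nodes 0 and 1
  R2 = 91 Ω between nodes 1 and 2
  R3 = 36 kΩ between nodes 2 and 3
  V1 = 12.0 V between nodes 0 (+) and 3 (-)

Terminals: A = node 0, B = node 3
Nodal analysis, taking node 3 as the 0 V reference.
Source V1 fixes V_0 = 12 V.
KCL at each unknown node (sum of currents leaving = 0; resistances in Ω):
  Node 1: (V_1 - 12)/7500 + (V_1 - V_2)/91 = 0
  Node 2: (V_2 - V_1)/91 + (V_2 - 0)/36000 = 0
Collecting terms (coefficients in siemens):
  0.01112·V_1 - 0.01099·V_2 = 0.0016
  0.01102·V_2 - 0.01099·V_1 = 0
Determinant D = (0.01112)(0.01102) - (-0.01099)(-0.01099) = 0.000001774
V_1 = [(0.0016)(0.01102) - (-0.01099)(0)]/D = 9.935 V
V_2 = [(0.01112)(0) - (0.0016)(-0.01099)]/D = 9.91 V
The requested potential is V_1 = 9.935 V.

Final answer: V_1 = 9.935 V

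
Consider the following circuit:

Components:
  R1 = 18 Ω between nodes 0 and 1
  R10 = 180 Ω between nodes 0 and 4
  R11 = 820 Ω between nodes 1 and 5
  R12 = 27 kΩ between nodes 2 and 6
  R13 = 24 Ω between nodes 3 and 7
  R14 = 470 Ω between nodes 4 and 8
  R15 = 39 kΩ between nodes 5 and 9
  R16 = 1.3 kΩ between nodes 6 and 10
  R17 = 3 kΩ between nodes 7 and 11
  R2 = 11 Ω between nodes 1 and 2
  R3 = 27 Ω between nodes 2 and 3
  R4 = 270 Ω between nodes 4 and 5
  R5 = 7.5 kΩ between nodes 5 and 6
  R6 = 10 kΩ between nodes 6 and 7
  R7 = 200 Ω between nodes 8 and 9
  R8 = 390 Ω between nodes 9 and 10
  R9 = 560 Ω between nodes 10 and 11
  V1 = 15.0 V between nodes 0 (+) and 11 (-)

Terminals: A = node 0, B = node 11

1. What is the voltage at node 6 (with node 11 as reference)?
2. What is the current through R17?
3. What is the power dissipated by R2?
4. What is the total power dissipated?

Nodal analysis, taking node 11 as the 0 V reference.
Source V1 fixes V_0 = 15 V.
KCL at each unknown node (sum of currents leaving = 0; resistances in Ω):
  Node 1: (V_1 - 15)/18 + (V_1 - V_2)/11 + (V_1 - V_5)/820 = 0
  Node 2: (V_2 - V_1)/11 + (V_2 - V_3)/27 + (V_2 - V_6)/27000 = 0
  Node 3: (V_3 - V_2)/27 + (V_3 - V_7)/24 = 0
  Node 4: (V_4 - V_5)/270 + (V_4 - 15)/180 + (V_4 - V_8)/470 = 0
  Node 5: (V_5 - V_4)/270 + (V_5 - V_6)/7500 + (V_5 - V_1)/820 + (V_5 - V_9)/39000 = 0
  Node 6: (V_6 - V_5)/7500 + (V_6 - V_7)/10000 + (V_6 - V_2)/27000 + (V_6 - V_10)/1300 = 0
  Node 7: (V_7 - V_6)/10000 + (V_7 - V_3)/24 + (V_7 - 0)/3000 = 0
  Node 8: (V_8 - V_9)/200 + (V_8 - V_4)/470 = 0
  Node 9: (V_9 - V_8)/200 + (V_9 - V_10)/390 + (V_9 - V_5)/39000 = 0
  Node 10: (V_10 - V_9)/390 + (V_10 - 0)/560 + (V_10 - V_6)/1300 = 0
Collecting terms (coefficients in siemens):
  0.1477·V_1 - 0.09091·V_2 - 0.00122·V_5 = 0.8333
  0.128·V_2 - 0.09091·V_1 - 0.03704·V_3 - 0.00003704·V_6 = 0
  0.0787·V_3 - 0.03704·V_2 - 0.04167·V_7 = 0
  0.01139·V_4 - 0.003704·V_5 - 0.002128·V_8 = 0.08333
  0.005082·V_5 - 0.00122·V_1 - 0.003704·V_4 - 0.0001333·V_6 - 0.00002564·V_9 = 0
  0.00104·V_6 - 0.00003704·V_2 - 0.0001333·V_5 - 0.0001·V_7 - 0.0007692·V_10 = 0
  0.0421·V_7 - 0.04167·V_3 - 0.0001·V_6 = 0
  0.007128·V_8 - 0.002128·V_4 - 0.005·V_9 = 0
  0.00759·V_9 - 0.00002564·V_5 - 0.005·V_8 - 0.002564·V_10 = 0
  0.005119·V_10 - 0.0007692·V_6 - 0.002564·V_9 = 0
Solving these 10 simultaneous equations (Gaussian elimination) gives:
  V_1 = 14.87 V, V_2 = 14.81 V, V_3 = 14.66 V, V_4 = 13.67 V
  V_5 = 13.78 V, V_6 = 7.69 V, V_7 = 14.53 V, V_8 = 10.03 V
  V_9 = 8.479 V, V_10 = 5.403 V
Part 1:
  Read off the nodal solution: V_6 = 7.69 V
Part 2:
  I_R17 = (V_7 - V_11)/R17 = (14.53 - 0)/3000 = 0.004842 A
  Magnitude: I_R17 = 0.004842 A
Part 3:
  I_R2 = (V_1 - V_2)/R2 = (14.87 - 14.81)/11 = 0.005789 A
  P_R2 = I_R2² × R2 = (0.005789)² × 11 = 0.0003687 W
Part 4:
  Power in each resistor, P = (ΔV)²/R:
    P_R1 = (15 - 14.87)²/18 = 0.0009133 W
    P_R2 = (14.87 - 14.81)²/11 = 0.0003687 W
    P_R3 = (14.81 - 14.66)²/27 = 0.0008244 W
    P_R4 = (13.67 - 13.78)²/270 = 0.00004023 W
    P_R5 = (13.78 - 7.69)²/7500 = 0.004943 W
    P_R6 = (7.69 - 14.53)²/10000 = 0.004674 W
    P_R7 = (10.03 - 8.479)²/200 = 0.01202 W
    P_R8 = (8.479 - 5.403)²/390 = 0.02427 W
    P_R9 = (5.403 - 0)²/560 = 0.05213 W
    P_R10 = (15 - 13.67)²/180 = 0.009769 W
    P_R11 = (14.87 - 13.78)²/820 = 0.001459 W
    P_R12 = (14.81 - 7.69)²/27000 = 0.001877 W
    P_R13 = (14.66 - 14.53)²/24 = 0.0007328 W
    P_R14 = (13.67 - 10.03)²/470 = 0.02825 W
    P_R15 = (13.78 - 8.479)²/39000 = 0.0007199 W
    P_R16 = (7.69 - 5.403)²/1300 = 0.004023 W
    P_R17 = (14.53 - 0)²/3000 = 0.07034 W
  P_total = P_R1 + P_R2 + P_R3 + P_R4 + P_R5 + P_R6 + P_R7 + P_R8 + P_R9 + P_R10 + P_R11 + P_R12 + P_R13 + P_R14 + P_R15 + P_R16 + P_R17 = 0.2174 W

Final answers:
1. V_6 = 7.69 V
2. I_R17 = 0.004842 A
3. P_R2 = 0.0003687 W
4. P_total = 0.2174 W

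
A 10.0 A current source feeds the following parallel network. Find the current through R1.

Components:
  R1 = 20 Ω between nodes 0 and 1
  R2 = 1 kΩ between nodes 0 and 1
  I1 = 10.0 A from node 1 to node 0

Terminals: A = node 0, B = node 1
All resistors sit directly between nodes 0 and 1, so they are in parallel and share one voltage V; the full source current 10 A splits among them.
1/R_par = 1/20 + 1/1000 = 0.051 S  =>  R_par = 19.61 Ω
V = I × R_par = 10 × 19.61 = 196.1 V
I_R1 = V/R1 = 196.1/20 = 9.804 A

Final answer: 9.804 A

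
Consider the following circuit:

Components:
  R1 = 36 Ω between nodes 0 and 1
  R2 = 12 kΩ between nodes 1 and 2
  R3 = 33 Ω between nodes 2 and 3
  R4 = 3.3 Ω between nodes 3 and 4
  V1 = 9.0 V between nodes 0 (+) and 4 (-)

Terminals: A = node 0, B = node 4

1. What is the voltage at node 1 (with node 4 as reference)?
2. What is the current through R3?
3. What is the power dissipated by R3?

Nodal analysis, taking node 4 as the 0 V reference.
Source V1 fixes V_0 = 9 V.
KCL at each unknown node (sum of currents leaving = 0; resistances in Ω):
  Node 1: (V_1 - 9)/36 + (V_1 - V_2)/12000 = 0
  Node 2: (V_2 - V_1)/12000 + (V_2 - V_3)/33 = 0
  Node 3: (V_3 - V_2)/33 + (V_3 - 0)/3.3 = 0
Collecting terms (coefficients in siemens):
  0.02786·V_1 - 0.00008333·V_2 = 0.25
  0.03039·V_2 - 0.00008333·V_1 - 0.0303·V_3 = 0
  0.3333·V_3 - 0.0303·V_2 = 0
Solving these 3 simultaneous equations (Gaussian elimination) gives:
  V_1 = 8.973 V, V_2 = 0.02706 V, V_3 = 0.00246 V
Part 1:
  Read off the nodal solution: V_1 = 8.973 V
Part 2:
  I_R3 = (V_2 - V_3)/R3 = (0.02706 - 0.00246)/33 = 0.0007455 A
  Magnitude: I_R3 = 0.0007455 A
Part 3:
  I_R3 = (V_2 - V_3)/R3 = (0.02706 - 0.00246)/33 = 0.0007455 A
  P_R3 = I_R3² × R3 = (0.0007455)² × 33 = 0.00001834 W

Final answers:
1. V_1 = 8.973 V
2. I_R3 = 0.0007455 A
3. P_R3 = 1.834e-05 W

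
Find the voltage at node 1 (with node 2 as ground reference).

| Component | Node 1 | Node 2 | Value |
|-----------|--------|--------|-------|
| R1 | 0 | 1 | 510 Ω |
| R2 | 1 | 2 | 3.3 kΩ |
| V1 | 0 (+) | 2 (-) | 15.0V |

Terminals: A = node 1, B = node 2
Nodal analysis, taking node 2 as the 0 V reference.
Source V1 fixes V_0 = 15 V.
KCL at each unknown node (sum of currents leaving = 0; resistances in Ω):
  Node 1: (V_1 - 15)/510 + (V_1 - 0)/3300 = 0
Collecting terms: 0.002264 × V_1 = 0.02941  =>  V_1 = 12.99 V
The requested potential is V_1 = 12.99 V.

Final answer: V_1 = 12.99 V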